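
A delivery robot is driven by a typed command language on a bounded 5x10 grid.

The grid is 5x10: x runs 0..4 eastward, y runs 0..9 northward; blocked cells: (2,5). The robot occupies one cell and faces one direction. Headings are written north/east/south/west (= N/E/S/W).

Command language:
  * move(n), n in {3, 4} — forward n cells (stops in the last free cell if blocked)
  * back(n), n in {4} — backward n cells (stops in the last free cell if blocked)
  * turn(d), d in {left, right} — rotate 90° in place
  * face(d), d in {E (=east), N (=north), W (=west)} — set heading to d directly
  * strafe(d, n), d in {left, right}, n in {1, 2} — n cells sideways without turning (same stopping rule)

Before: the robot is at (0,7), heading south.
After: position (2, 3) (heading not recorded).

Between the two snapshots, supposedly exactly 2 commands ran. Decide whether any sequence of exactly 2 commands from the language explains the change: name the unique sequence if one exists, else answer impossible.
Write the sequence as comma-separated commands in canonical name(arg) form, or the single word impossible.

move(4), strafe(left, 2)

key: running strafe(left, 2) before move(4) would end elsewhere — order is forced
t0: at (0,7), heading south
[1] after move(4): at (0,3), heading south
[2] after strafe(left, 2): at (2,3), heading south
no rival 2-sequence matches.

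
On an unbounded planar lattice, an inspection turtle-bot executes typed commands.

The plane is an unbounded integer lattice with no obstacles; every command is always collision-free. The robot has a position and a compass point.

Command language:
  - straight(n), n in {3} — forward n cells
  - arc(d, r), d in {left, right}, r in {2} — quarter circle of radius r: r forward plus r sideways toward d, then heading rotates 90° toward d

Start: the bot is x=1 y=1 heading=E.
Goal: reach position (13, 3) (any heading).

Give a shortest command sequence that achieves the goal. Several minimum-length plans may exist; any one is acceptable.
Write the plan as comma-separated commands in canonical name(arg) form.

begin: x=1 y=1 heading=E
t=1 straight(3) ⇒ x=4 y=1 heading=E
t=2 straight(3) ⇒ x=7 y=1 heading=E
t=3 arc(left, 2) ⇒ x=9 y=3 heading=N
t=4 arc(right, 2) ⇒ x=11 y=5 heading=E
t=5 arc(right, 2) ⇒ x=13 y=3 heading=S
minimal: 5 command(s), checked below 5.

straight(3), straight(3), arc(left, 2), arc(right, 2), arc(right, 2)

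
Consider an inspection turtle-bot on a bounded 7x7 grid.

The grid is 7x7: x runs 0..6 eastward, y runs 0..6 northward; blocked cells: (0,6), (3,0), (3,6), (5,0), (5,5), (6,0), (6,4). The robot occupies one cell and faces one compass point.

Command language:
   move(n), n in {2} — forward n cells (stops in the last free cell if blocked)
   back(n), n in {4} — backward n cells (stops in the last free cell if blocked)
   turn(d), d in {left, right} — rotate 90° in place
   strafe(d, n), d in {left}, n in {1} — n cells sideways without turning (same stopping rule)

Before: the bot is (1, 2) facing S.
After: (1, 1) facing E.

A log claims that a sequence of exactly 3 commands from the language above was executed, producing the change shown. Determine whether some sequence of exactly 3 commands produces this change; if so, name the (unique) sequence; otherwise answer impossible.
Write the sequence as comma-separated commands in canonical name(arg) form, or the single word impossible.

key: position moved to (1,1) AND the heading swung to E — translation plus rotation needed
initial: (1, 2) facing S
t=1 move(2) ⇒ (1, 0) facing S
t=2 turn(left) ⇒ (1, 0) facing E
t=3 strafe(left, 1) ⇒ (1, 1) facing E
no rival 3-sequence matches.

move(2), turn(left), strafe(left, 1)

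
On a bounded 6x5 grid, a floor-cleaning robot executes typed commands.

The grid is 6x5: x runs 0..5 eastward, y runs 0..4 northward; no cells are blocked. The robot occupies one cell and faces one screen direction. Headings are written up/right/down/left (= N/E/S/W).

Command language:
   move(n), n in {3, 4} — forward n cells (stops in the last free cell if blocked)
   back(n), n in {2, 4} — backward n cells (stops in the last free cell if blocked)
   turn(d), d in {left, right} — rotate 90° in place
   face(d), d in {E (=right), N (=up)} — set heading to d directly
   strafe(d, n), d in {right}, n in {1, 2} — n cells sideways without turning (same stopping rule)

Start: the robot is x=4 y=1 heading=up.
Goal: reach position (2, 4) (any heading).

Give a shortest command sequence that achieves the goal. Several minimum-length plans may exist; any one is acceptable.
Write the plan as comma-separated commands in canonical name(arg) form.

move(3), turn(right), back(2)

begin: x=4 y=1 heading=up
t=1 move(3) ⇒ x=4 y=4 heading=up
t=2 turn(right) ⇒ x=4 y=4 heading=right
t=3 back(2) ⇒ x=2 y=4 heading=right
shorter routes all fall short; 3 is best.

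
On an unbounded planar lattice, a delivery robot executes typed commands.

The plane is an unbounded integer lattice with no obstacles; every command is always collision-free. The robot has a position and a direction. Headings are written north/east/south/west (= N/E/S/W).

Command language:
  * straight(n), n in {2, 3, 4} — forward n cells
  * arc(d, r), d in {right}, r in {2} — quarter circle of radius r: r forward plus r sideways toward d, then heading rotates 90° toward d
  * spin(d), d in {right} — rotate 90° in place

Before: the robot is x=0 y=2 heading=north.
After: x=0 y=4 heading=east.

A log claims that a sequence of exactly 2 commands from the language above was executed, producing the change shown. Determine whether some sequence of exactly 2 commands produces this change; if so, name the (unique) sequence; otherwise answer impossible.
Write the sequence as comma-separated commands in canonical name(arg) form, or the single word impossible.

straight(2), spin(right)

key: position moved to (0,4) AND the heading swung to E — translation plus rotation needed
begin: x=0 y=2 heading=north
t=1 straight(2) ⇒ x=0 y=4 heading=north
t=2 spin(right) ⇒ x=0 y=4 heading=east
uniquely the one of 25 2-step routes that fits.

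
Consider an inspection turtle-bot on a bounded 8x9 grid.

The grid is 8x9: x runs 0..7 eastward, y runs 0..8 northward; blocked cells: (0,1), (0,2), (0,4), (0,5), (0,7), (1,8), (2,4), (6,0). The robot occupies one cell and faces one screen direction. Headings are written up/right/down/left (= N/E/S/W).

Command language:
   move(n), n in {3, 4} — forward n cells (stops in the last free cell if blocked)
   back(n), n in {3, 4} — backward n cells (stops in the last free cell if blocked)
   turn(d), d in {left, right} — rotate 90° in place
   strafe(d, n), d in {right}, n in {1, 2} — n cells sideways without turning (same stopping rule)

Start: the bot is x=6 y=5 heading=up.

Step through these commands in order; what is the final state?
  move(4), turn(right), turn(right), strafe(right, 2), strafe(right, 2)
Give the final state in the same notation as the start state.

x=2 y=8 heading=down

start: x=6 y=5 heading=up
step 1 (move(4)): x=6 y=8 heading=up
step 2 (turn(right)): x=6 y=8 heading=right
step 3 (turn(right)): x=6 y=8 heading=down
step 4 (strafe(right, 2)): x=4 y=8 heading=down
step 5 (strafe(right, 2)): x=2 y=8 heading=down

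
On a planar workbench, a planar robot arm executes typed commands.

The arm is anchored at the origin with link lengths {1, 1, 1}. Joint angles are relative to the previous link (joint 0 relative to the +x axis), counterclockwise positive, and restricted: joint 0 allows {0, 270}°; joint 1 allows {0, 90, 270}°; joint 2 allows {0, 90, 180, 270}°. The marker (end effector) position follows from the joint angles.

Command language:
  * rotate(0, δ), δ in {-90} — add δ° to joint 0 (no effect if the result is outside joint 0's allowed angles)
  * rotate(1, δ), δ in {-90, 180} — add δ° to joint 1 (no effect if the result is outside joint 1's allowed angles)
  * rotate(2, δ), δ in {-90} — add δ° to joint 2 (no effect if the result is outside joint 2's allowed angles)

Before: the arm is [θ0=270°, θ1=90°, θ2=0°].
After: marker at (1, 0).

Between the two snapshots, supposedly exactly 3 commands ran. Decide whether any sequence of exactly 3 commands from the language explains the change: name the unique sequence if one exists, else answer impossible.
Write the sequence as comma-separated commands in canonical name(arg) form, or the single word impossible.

rotate(2, -90), rotate(2, -90), rotate(2, -90)

begin: [θ0=270°, θ1=90°, θ2=0°]
1. rotate(2, -90) → [θ0=270°, θ1=90°, θ2=270°]
2. rotate(2, -90) → [θ0=270°, θ1=90°, θ2=180°]
3. rotate(2, -90) → [θ0=270°, θ1=90°, θ2=90°]
no other 3-command option fits: unique.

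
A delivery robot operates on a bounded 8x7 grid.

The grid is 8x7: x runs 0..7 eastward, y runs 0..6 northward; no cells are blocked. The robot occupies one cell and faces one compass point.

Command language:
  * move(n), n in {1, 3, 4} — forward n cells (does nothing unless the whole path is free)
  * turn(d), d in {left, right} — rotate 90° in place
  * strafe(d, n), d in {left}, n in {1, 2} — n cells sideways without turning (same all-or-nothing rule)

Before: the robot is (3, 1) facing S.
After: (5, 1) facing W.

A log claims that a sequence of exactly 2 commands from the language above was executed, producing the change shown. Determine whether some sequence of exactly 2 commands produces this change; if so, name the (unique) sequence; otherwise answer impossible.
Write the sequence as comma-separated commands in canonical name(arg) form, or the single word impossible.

key: cell and facing (now W) both changed — the 2 commands mix motion and turning
from: (3, 1) facing S
step 1 (strafe(left, 2)): (5, 1) facing S
step 2 (turn(right)): (5, 1) facing W
all 49 alternatives checked — unique.

strafe(left, 2), turn(right)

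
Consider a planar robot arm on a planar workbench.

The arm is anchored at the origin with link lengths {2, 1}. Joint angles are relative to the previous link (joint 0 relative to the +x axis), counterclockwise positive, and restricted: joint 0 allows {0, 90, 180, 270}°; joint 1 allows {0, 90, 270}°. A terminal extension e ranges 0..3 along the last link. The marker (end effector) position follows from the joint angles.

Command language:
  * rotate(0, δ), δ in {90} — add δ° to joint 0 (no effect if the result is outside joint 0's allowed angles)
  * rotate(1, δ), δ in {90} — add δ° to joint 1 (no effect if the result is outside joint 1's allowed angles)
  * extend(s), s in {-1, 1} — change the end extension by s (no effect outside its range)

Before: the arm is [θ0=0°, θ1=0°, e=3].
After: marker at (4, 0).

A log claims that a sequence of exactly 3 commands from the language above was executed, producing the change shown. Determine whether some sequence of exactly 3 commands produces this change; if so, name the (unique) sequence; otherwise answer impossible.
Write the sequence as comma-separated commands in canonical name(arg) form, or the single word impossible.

extend(1), extend(-1), extend(-1)

key: running extend(-1) before extend(1) would end elsewhere — order is forced
start: [θ0=0°, θ1=0°, e=3]
[1] after extend(1): [θ0=0°, θ1=0°, e=3]
[2] after extend(-1): [θ0=0°, θ1=0°, e=2]
[3] after extend(-1): [θ0=0°, θ1=0°, e=1]
no rival 3-sequence matches.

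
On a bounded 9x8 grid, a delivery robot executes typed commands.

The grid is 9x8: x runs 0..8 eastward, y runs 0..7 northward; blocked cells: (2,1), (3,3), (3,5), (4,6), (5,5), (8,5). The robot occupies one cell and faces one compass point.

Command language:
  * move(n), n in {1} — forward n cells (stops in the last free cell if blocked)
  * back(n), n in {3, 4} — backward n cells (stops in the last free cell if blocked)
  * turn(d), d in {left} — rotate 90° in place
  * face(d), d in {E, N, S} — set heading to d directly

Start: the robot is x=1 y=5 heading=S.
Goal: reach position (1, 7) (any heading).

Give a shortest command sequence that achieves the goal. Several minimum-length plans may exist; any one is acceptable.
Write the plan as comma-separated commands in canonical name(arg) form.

begin: x=1 y=5 heading=S
[1] after back(3): x=1 y=7 heading=S
nothing shorter than 1 reaches the goal.

back(3)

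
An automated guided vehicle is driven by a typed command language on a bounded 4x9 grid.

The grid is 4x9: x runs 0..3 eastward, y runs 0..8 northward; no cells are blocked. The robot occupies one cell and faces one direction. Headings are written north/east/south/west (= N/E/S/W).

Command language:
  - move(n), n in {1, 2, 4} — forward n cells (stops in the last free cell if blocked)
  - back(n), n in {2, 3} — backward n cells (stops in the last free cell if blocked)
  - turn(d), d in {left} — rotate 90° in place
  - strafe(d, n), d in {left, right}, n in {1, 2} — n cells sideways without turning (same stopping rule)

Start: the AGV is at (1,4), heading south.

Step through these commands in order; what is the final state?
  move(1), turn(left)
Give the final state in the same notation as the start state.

at (1,3), heading east

t0: at (1,4), heading south
[1] after move(1): at (1,3), heading south
[2] after turn(left): at (1,3), heading east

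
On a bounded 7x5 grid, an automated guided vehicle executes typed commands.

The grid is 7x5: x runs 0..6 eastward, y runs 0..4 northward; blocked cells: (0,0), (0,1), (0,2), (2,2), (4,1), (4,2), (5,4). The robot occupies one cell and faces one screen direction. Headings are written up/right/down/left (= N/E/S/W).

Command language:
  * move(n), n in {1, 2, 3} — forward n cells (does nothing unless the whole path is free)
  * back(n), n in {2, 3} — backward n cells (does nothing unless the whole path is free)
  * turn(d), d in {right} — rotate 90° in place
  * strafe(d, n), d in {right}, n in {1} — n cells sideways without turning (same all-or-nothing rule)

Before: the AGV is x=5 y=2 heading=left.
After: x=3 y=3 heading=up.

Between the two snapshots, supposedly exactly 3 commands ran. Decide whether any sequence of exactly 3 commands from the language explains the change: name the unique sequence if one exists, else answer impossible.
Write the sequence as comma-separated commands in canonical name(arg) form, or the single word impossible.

strafe(right, 1), move(2), turn(right)

key: cell and facing (now N) both changed — the 3 commands mix motion and turning
begin: x=5 y=2 heading=left
1. strafe(right, 1) → x=5 y=3 heading=left
2. move(2) → x=3 y=3 heading=left
3. turn(right) → x=3 y=3 heading=up
no other 3-command option fits: unique.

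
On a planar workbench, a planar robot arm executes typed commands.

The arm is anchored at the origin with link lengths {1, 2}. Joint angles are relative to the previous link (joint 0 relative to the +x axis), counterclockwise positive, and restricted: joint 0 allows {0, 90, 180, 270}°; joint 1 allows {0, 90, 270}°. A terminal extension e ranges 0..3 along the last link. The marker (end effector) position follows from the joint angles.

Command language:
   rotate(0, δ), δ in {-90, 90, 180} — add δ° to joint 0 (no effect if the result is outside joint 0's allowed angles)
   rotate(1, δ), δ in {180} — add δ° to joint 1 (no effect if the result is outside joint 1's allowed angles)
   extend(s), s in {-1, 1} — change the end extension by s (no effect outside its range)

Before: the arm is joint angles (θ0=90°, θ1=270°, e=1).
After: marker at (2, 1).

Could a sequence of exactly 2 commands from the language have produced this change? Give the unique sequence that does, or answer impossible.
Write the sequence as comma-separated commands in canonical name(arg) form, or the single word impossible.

begin: joint angles (θ0=90°, θ1=270°, e=1)
t=1 extend(-1) ⇒ joint angles (θ0=90°, θ1=270°, e=0)
t=2 extend(-1) ⇒ joint angles (θ0=90°, θ1=270°, e=0)
uniquely the one of 36 2-step routes that fits.

extend(-1), extend(-1)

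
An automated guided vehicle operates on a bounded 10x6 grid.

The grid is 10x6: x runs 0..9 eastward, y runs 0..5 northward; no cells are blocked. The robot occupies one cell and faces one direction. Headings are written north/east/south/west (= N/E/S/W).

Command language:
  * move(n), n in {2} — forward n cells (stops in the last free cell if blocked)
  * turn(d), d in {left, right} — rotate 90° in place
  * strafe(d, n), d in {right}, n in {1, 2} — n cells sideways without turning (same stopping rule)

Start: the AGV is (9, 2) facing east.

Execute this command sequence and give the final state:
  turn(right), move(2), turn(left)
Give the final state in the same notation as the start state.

start: (9, 2) facing east
[1] after turn(right): (9, 2) facing south
[2] after move(2): (9, 0) facing south
[3] after turn(left): (9, 0) facing east

(9, 0) facing east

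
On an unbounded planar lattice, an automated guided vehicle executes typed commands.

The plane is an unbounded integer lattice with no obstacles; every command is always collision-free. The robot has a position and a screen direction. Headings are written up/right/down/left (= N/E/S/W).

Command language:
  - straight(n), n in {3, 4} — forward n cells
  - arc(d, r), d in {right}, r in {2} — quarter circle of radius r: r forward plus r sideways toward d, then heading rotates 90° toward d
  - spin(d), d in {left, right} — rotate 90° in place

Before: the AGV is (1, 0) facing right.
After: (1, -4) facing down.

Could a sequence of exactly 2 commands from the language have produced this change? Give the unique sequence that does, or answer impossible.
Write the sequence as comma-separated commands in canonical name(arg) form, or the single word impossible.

key: running straight(4) before spin(right) would end elsewhere — order is forced
begin: (1, 0) facing right
t=1 spin(right) ⇒ (1, 0) facing down
t=2 straight(4) ⇒ (1, -4) facing down
no rival 2-sequence matches.

spin(right), straight(4)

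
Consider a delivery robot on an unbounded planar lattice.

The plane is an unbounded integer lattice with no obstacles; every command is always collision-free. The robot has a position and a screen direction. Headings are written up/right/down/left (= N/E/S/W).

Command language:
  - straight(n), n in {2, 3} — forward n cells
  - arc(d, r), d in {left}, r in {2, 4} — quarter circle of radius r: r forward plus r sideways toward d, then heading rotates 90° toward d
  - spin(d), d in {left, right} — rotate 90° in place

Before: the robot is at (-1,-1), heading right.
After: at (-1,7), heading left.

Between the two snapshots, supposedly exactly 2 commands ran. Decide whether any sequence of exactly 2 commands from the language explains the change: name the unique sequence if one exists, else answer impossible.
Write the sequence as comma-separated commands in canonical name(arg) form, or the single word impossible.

key: position moved to (-1,7) AND the heading swung to W — translation plus rotation needed
start: at (-1,-1), heading right
[1] after arc(left, 4): at (3,3), heading up
[2] after arc(left, 4): at (-1,7), heading left
uniquely the one of 36 2-step routes that fits.

arc(left, 4), arc(left, 4)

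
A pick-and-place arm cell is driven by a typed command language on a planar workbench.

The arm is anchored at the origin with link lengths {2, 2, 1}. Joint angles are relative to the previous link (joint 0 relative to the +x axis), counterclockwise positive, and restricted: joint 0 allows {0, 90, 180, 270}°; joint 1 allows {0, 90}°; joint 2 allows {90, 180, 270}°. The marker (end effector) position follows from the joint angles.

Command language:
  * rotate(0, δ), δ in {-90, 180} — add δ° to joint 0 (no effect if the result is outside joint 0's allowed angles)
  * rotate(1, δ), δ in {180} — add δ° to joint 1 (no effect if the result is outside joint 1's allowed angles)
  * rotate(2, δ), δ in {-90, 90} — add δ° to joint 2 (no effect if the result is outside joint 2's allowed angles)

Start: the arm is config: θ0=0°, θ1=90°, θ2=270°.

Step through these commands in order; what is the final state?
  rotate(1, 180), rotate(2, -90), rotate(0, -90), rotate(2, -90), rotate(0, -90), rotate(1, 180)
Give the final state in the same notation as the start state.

start: config: θ0=0°, θ1=90°, θ2=270°
step 1 (rotate(1, 180)): config: θ0=0°, θ1=90°, θ2=270°
step 2 (rotate(2, -90)): config: θ0=0°, θ1=90°, θ2=180°
step 3 (rotate(0, -90)): config: θ0=270°, θ1=90°, θ2=180°
step 4 (rotate(2, -90)): config: θ0=270°, θ1=90°, θ2=90°
step 5 (rotate(0, -90)): config: θ0=180°, θ1=90°, θ2=90°
step 6 (rotate(1, 180)): config: θ0=180°, θ1=90°, θ2=90°

config: θ0=180°, θ1=90°, θ2=90°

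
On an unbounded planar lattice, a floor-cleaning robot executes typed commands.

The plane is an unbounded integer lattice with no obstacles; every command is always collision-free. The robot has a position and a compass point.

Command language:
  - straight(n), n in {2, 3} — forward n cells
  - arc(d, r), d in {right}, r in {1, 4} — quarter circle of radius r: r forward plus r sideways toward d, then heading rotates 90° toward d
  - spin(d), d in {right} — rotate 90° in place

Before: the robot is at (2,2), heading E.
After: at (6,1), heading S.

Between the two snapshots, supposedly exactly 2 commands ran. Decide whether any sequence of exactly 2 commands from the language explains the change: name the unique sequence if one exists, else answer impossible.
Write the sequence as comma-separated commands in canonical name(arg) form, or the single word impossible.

straight(3), arc(right, 1)

key: position moved to (6,1) AND the heading swung to S — translation plus rotation needed
from: at (2,2), heading E
[1] after straight(3): at (5,2), heading E
[2] after arc(right, 1): at (6,1), heading S
no rival 2-sequence matches.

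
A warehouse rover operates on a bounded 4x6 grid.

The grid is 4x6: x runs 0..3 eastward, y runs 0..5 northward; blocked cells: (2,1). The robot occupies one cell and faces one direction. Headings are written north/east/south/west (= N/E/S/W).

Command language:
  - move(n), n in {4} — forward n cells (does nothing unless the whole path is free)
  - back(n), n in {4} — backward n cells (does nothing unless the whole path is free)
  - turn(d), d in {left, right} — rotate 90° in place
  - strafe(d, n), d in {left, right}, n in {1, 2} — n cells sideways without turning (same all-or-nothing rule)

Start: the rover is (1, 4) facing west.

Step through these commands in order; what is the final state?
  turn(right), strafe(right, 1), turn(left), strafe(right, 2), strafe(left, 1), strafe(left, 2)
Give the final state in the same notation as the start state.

begin: (1, 4) facing west
1. turn(right) → (1, 4) facing north
2. strafe(right, 1) → (2, 4) facing north
3. turn(left) → (2, 4) facing west
4. strafe(right, 2) → (2, 4) facing west
5. strafe(left, 1) → (2, 3) facing west
6. strafe(left, 2) → (2, 3) facing west

(2, 3) facing west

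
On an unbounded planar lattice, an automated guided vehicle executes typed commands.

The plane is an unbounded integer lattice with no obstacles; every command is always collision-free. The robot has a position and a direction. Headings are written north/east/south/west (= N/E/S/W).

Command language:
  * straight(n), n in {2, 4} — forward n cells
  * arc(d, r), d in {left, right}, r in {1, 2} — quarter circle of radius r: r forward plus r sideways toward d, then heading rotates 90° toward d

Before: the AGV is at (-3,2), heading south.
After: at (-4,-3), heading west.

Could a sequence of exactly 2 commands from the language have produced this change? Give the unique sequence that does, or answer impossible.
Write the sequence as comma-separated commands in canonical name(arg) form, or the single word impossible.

straight(4), arc(right, 1)

key: running arc(right, 1) before straight(4) would end elsewhere — order is forced
start: at (-3,2), heading south
[1] after straight(4): at (-3,-2), heading south
[2] after arc(right, 1): at (-4,-3), heading west
uniquely the one of 36 2-step routes that fits.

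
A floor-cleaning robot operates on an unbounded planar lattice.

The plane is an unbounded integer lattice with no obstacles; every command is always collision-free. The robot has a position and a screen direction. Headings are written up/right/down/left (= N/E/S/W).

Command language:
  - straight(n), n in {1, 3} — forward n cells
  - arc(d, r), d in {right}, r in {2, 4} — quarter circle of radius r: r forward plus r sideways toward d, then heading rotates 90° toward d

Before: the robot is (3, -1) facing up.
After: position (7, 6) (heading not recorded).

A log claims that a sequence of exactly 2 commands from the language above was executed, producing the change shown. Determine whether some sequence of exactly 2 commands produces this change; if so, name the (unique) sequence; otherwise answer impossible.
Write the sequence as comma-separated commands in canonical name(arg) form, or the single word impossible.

key: running arc(right, 4) before straight(3) would end elsewhere — order is forced
start: (3, -1) facing up
[1] after straight(3): (3, 2) facing up
[2] after arc(right, 4): (7, 6) facing right
all 16 alternatives checked — unique.

straight(3), arc(right, 4)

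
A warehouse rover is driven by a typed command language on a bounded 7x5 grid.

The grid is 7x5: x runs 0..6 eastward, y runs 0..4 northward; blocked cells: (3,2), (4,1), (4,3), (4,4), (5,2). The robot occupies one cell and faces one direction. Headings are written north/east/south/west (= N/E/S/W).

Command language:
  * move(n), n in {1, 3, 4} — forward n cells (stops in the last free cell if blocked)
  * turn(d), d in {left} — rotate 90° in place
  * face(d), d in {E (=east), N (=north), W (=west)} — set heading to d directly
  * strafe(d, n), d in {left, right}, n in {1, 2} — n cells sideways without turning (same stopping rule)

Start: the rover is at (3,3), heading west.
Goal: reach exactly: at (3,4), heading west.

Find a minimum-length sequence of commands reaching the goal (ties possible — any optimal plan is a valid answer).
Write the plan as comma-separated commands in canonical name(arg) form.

strafe(right, 2)

begin: at (3,3), heading west
[1] after strafe(right, 2): at (3,4), heading west
minimal: 1 command(s), checked below 1.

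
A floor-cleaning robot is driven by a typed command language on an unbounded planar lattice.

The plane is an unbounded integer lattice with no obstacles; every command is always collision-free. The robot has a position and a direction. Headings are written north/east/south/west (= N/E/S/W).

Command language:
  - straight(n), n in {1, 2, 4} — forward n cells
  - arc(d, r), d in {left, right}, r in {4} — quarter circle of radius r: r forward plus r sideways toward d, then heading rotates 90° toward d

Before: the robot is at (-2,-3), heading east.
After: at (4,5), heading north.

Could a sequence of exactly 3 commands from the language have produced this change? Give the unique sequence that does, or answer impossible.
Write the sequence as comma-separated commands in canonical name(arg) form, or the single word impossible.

key: running straight(4) before straight(2) would end elsewhere — order is forced
t0: at (-2,-3), heading east
[1] after straight(2): at (0,-3), heading east
[2] after arc(left, 4): at (4,1), heading north
[3] after straight(4): at (4,5), heading north
no other 3-command option fits: unique.

straight(2), arc(left, 4), straight(4)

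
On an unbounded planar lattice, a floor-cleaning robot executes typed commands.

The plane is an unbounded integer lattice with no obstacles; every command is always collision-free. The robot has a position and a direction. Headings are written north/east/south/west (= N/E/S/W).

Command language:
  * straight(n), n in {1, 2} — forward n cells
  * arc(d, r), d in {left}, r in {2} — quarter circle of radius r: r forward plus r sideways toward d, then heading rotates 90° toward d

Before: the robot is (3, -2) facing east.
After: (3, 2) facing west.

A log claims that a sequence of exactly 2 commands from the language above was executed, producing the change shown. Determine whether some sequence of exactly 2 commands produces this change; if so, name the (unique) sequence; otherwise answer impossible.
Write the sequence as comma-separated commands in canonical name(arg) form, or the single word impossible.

key: position moved to (3,2) AND the heading swung to W — translation plus rotation needed
t0: (3, -2) facing east
1. arc(left, 2) → (5, 0) facing north
2. arc(left, 2) → (3, 2) facing west
all 9 alternatives checked — unique.

arc(left, 2), arc(left, 2)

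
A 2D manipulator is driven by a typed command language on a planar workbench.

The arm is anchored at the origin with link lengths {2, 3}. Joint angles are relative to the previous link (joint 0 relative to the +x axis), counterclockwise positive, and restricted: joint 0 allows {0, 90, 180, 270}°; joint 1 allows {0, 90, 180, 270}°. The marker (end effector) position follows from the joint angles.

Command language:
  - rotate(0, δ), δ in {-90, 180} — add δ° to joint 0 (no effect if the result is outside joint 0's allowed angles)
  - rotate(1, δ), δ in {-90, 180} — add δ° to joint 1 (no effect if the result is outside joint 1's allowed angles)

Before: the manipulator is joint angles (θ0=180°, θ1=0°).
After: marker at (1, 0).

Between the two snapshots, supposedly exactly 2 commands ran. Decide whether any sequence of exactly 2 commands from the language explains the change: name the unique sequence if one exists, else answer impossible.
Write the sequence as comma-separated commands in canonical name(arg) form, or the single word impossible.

rotate(1, -90), rotate(1, -90)

from: joint angles (θ0=180°, θ1=0°)
1. rotate(1, -90) → joint angles (θ0=180°, θ1=270°)
2. rotate(1, -90) → joint angles (θ0=180°, θ1=180°)
uniquely the one of 16 2-step routes that fits.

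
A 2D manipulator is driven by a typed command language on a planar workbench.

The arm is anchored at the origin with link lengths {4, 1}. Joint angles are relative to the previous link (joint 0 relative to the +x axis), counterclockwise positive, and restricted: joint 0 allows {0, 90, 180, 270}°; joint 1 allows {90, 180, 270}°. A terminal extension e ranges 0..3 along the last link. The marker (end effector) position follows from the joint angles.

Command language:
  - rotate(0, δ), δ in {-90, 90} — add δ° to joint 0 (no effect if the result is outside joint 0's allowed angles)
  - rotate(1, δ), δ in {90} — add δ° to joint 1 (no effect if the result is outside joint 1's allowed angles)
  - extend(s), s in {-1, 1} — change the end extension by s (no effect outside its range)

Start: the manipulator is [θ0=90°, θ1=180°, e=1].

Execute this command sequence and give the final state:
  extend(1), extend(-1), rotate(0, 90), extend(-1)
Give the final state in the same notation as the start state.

[θ0=180°, θ1=180°, e=0]

t0: [θ0=90°, θ1=180°, e=1]
step 1 (extend(1)): [θ0=90°, θ1=180°, e=2]
step 2 (extend(-1)): [θ0=90°, θ1=180°, e=1]
step 3 (rotate(0, 90)): [θ0=180°, θ1=180°, e=1]
step 4 (extend(-1)): [θ0=180°, θ1=180°, e=0]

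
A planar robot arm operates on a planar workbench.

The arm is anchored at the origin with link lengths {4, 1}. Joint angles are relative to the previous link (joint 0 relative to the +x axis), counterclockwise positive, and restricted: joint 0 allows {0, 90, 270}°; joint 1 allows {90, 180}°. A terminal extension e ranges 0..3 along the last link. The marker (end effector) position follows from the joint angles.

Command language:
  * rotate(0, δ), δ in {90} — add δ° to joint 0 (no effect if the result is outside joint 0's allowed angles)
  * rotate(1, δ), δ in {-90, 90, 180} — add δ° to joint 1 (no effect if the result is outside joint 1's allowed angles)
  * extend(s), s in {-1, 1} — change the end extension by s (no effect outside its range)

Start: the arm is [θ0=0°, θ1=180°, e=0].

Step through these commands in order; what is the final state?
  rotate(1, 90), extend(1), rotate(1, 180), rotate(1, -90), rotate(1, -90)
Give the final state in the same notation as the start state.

start: [θ0=0°, θ1=180°, e=0]
step 1 (rotate(1, 90)): [θ0=0°, θ1=180°, e=0]
step 2 (extend(1)): [θ0=0°, θ1=180°, e=1]
step 3 (rotate(1, 180)): [θ0=0°, θ1=180°, e=1]
step 4 (rotate(1, -90)): [θ0=0°, θ1=90°, e=1]
step 5 (rotate(1, -90)): [θ0=0°, θ1=90°, e=1]

[θ0=0°, θ1=90°, e=1]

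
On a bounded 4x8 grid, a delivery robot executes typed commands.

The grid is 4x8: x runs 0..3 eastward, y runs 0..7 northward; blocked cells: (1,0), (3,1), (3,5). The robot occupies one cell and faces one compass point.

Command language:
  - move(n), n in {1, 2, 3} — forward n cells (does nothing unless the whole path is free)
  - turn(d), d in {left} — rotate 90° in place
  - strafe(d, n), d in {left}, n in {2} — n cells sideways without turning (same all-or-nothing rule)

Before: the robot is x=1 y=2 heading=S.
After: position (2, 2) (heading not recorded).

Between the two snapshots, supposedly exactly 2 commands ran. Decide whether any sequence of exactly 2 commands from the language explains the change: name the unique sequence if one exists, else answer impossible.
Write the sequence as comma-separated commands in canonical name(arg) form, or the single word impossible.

turn(left), move(1)

key: running move(1) before turn(left) would end elsewhere — order is forced
t0: x=1 y=2 heading=S
t=1 turn(left) ⇒ x=1 y=2 heading=E
t=2 move(1) ⇒ x=2 y=2 heading=E
all 25 alternatives checked — unique.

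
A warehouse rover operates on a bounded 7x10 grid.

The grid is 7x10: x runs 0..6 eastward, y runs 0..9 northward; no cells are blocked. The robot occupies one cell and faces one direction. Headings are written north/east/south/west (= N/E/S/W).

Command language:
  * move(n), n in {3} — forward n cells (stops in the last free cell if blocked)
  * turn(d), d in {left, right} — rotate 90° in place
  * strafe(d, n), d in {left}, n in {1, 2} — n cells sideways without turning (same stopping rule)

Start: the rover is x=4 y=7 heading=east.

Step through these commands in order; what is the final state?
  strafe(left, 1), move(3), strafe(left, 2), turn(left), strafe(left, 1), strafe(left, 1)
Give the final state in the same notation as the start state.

x=4 y=9 heading=north

begin: x=4 y=7 heading=east
step 1 (strafe(left, 1)): x=4 y=8 heading=east
step 2 (move(3)): x=6 y=8 heading=east
step 3 (strafe(left, 2)): x=6 y=9 heading=east
step 4 (turn(left)): x=6 y=9 heading=north
step 5 (strafe(left, 1)): x=5 y=9 heading=north
step 6 (strafe(left, 1)): x=4 y=9 heading=north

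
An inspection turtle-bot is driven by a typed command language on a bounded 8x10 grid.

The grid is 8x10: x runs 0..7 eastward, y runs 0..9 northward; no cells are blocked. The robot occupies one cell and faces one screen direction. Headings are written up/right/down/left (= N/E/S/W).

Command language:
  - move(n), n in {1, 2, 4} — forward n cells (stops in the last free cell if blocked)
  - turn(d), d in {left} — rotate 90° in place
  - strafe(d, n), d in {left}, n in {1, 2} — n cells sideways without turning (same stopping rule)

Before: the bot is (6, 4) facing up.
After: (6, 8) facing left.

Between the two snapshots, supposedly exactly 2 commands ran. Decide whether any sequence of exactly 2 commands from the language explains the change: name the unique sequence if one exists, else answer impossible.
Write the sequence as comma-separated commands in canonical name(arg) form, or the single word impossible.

move(4), turn(left)

key: running turn(left) before move(4) would end elsewhere — order is forced
from: (6, 4) facing up
[1] after move(4): (6, 8) facing up
[2] after turn(left): (6, 8) facing left
uniquely the one of 36 2-step routes that fits.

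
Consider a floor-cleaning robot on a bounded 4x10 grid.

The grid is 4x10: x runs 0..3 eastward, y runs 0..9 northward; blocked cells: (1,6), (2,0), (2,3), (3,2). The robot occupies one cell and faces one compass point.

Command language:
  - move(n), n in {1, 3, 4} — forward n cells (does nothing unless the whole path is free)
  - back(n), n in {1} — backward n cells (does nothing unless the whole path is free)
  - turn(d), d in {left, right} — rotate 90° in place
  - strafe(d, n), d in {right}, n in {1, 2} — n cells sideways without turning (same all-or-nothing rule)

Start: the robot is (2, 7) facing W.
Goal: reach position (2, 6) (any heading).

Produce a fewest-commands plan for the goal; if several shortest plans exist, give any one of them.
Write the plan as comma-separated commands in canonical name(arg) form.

turn(left), move(1)

t0: (2, 7) facing W
[1] after turn(left): (2, 7) facing S
[2] after move(1): (2, 6) facing S
minimal: 2 command(s), checked below 2.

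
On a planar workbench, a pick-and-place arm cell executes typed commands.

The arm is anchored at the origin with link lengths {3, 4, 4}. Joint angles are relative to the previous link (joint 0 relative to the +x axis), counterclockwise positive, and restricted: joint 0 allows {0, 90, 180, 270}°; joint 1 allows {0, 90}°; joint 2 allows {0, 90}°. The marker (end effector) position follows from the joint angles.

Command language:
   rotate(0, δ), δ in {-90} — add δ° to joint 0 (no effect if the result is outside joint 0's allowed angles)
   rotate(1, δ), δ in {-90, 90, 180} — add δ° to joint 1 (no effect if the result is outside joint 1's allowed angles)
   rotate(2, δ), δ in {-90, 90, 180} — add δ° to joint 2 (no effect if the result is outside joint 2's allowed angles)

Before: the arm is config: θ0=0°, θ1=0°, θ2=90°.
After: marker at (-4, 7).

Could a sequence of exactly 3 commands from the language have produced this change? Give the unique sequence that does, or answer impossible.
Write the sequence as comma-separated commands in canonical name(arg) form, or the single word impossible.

rotate(0, -90), rotate(0, -90), rotate(0, -90)

initial: config: θ0=0°, θ1=0°, θ2=90°
1. rotate(0, -90) → config: θ0=270°, θ1=0°, θ2=90°
2. rotate(0, -90) → config: θ0=180°, θ1=0°, θ2=90°
3. rotate(0, -90) → config: θ0=90°, θ1=0°, θ2=90°
no other 3-command option fits: unique.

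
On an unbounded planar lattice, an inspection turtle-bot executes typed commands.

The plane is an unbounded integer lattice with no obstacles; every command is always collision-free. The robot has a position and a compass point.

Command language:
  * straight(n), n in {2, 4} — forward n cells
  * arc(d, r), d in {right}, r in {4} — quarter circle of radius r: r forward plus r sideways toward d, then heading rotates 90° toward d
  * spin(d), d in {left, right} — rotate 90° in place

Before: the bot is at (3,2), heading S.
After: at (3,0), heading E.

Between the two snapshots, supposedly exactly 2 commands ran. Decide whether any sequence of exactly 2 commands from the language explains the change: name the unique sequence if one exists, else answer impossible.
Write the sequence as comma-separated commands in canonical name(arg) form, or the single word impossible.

key: running spin(left) before straight(2) would end elsewhere — order is forced
t0: at (3,2), heading S
1. straight(2) → at (3,0), heading S
2. spin(left) → at (3,0), heading E
all 25 alternatives checked — unique.

straight(2), spin(left)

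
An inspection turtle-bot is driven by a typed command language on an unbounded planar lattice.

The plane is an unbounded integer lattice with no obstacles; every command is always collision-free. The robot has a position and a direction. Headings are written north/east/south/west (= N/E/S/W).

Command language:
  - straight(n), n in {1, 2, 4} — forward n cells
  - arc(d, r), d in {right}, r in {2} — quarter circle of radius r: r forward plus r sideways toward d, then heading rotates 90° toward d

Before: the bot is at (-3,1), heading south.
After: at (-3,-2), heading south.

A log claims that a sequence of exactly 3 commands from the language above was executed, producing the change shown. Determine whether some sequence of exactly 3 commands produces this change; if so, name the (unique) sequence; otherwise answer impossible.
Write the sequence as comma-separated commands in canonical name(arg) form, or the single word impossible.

straight(1), straight(1), straight(1)

key: heading stays S — no command in the sequence turns
start: at (-3,1), heading south
[1] after straight(1): at (-3,0), heading south
[2] after straight(1): at (-3,-1), heading south
[3] after straight(1): at (-3,-2), heading south
no other 3-command option fits: unique.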